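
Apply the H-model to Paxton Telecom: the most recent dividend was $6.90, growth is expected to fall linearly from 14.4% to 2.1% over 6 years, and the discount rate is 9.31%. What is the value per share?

H-model: P₀ = D₀[(1+g_L) + H(g_S−g_L)]/(r−g_L), with H = 6/2 = 3.
P₀ = 6.90 × [(1+0.021) + 3×(0.144−0.021)] / (0.0931−0.021)
   = 6.90 × 1.3900 / 0.0721 = 133.0236

$133.02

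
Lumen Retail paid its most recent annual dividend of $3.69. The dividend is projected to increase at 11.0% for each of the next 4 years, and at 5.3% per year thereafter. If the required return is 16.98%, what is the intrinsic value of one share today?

Two-stage DDM. Project D₁…D_4 at 0.11, terminal growth 0.053, discount at r = 0.1698.
D_1 = 4.0959
D_2 = 4.5464
D_3 = 5.0466
D_4 = 5.6017
Terminal value at t=4: TV = D_5/(r−g) = 5.8986/(0.1698−0.053) = 50.5014
P₀ = 4.0959/(1+0.1698)^1 + 4.5464/(1+0.1698)^2 + 5.0466/(1+0.1698)^3 + 5.6017/(1+0.1698)^4 + 50.5014/(1+0.1698)^4 = 39.9362

$39.94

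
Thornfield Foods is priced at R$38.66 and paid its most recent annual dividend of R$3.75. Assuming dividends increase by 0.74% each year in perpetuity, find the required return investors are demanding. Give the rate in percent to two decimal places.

10.51%

Rearranging the constant-growth DDM: r = D₁/P₀ + g.
D₁ = 3.75 × (1 + 0.0074) = 3.7778.
r = 3.7778 / 38.66 + 0.0074 = 0.09772 + 0.0074 = 0.10512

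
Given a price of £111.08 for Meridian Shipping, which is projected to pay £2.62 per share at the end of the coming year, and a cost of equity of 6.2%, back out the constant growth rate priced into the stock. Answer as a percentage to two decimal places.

3.84%

From P₀ = D₁/(r − g), the implied growth is g = r − D₁/P₀.
g = 0.062 − 2.62/111.08 = 0.062 − 0.02359 = 0.03841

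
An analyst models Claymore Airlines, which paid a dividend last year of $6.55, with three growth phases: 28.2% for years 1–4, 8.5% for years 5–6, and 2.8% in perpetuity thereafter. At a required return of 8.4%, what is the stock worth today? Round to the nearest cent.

Three-stage DDM. Project D₁…D_6; terminal Gordon value at t=6 with g = 0.028; discount at r = 0.084.
D_1 = 8.3971
D_2 = 10.7651
D_3 = 13.8008
D_4 = 17.6927
D_5 = 19.1965
D_6 = 20.8283
TV_6 = 21.4114/(0.084−0.028) = 382.3472
P₀ = Σ Dₜ/(1+r)ᵗ + TV_6/(1+r)^6 = 301.8772

$301.88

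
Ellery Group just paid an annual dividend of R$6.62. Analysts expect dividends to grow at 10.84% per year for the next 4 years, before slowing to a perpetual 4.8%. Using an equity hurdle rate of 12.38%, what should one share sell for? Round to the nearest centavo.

Two-stage DDM. Project D₁…D_4 at 0.1084, terminal growth 0.048, discount at r = 0.1238.
D_1 = 7.3376
D_2 = 8.1330
D_3 = 9.0146
D_4 = 9.9918
Terminal value at t=4: TV = D_5/(r−g) = 10.4714/(0.1238−0.048) = 138.1453
P₀ = 7.3376/(1+0.1238)^1 + 8.1330/(1+0.1238)^2 + 9.0146/(1+0.1238)^3 + 9.9918/(1+0.1238)^4 + 138.1453/(1+0.1238)^4 = 112.1976

R$112.20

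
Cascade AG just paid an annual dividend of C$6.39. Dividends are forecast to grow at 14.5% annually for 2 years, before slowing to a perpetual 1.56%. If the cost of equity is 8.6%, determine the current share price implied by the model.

Two-stage DDM. Project D₁…D_2 at 0.145, terminal growth 0.0156, discount at r = 0.086.
D_1 = 7.3165
D_2 = 8.3774
Terminal value at t=2: TV = D_3/(r−g) = 8.5081/(0.086−0.0156) = 120.8542
P₀ = 7.3165/(1+0.086)^1 + 8.3774/(1+0.086)^2 + 120.8542/(1+0.086)^2 = 116.3116

C$116.31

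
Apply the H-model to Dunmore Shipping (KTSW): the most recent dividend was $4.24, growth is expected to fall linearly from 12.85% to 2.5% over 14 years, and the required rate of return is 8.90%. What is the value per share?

$115.90

H-model: P₀ = D₀[(1+g_L) + H(g_S−g_L)]/(r−g_L), with H = 14/2 = 7.
P₀ = 4.24 × [(1+0.025) + 7×(0.1285−0.025)] / (0.089−0.025)
   = 4.24 × 1.7495 / 0.064 = 115.9044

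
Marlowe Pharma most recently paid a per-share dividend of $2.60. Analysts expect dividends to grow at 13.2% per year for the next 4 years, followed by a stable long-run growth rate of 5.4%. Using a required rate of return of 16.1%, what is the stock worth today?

Two-stage DDM. Project D₁…D_4 at 0.132, terminal growth 0.054, discount at r = 0.161.
D_1 = 2.9432
D_2 = 3.3317
D_3 = 3.7715
D_4 = 4.2693
Terminal value at t=4: TV = D_5/(r−g) = 4.4999/(0.161−0.054) = 42.0548
P₀ = 2.9432/(1+0.161)^1 + 3.3317/(1+0.161)^2 + 3.7715/(1+0.161)^3 + 4.2693/(1+0.161)^4 + 42.0548/(1+0.161)^4 = 32.9132

$32.91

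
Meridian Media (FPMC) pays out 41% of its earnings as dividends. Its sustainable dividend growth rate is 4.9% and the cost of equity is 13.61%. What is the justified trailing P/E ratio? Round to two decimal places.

4.94

Justified trailing P/E = b(1+g)/(r−g) = 0.41×(1+0.049)/(0.1361−0.049) = 4.9379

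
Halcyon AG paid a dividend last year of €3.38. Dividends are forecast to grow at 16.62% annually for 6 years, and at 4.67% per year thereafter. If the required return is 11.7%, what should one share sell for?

€88.82

Two-stage DDM. Project D₁…D_6 at 0.1662, terminal growth 0.0467, discount at r = 0.117.
D_1 = 3.9418
D_2 = 4.5969
D_3 = 5.3609
D_4 = 6.2519
D_5 = 7.2909
D_6 = 8.5027
Terminal value at t=6: TV = D_7/(r−g) = 8.8997/(0.117−0.0467) = 126.5965
P₀ = 3.9418/(1+0.117)^1 + 4.5969/(1+0.117)^2 + 5.3609/(1+0.117)^3 + 6.2519/(1+0.117)^4 + 7.2909/(1+0.117)^5 + 8.5027/(1+0.117)^6 + 126.5965/(1+0.117)^6 = 88.8246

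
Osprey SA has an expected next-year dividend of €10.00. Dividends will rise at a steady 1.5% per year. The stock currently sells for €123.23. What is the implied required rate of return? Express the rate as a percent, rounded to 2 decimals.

9.61%

Rearranging the constant-growth DDM: r = D₁/P₀ + g.
r = 10.0000 / 123.23 + 0.015 = 0.08115 + 0.015 = 0.09615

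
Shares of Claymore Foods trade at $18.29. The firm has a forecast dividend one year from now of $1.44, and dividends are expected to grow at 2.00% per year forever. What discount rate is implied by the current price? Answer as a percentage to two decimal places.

Rearranging the constant-growth DDM: r = D₁/P₀ + g.
r = 1.4400 / 18.29 + 0.02 = 0.07873 + 0.02 = 0.09873

9.87%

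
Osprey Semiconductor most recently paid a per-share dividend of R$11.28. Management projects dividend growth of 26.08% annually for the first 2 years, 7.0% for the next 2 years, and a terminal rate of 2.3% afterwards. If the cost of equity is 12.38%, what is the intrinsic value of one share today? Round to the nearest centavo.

R$183.87

Three-stage DDM. Project D₁…D_4; terminal Gordon value at t=4 with g = 0.023; discount at r = 0.1238.
D_1 = 14.2218
D_2 = 17.9309
D_3 = 19.1860
D_4 = 20.5291
TV_4 = 21.0012/(0.1238−0.023) = 208.3455
P₀ = Σ Dₜ/(1+r)ᵗ + TV_4/(1+r)^4 = 183.8677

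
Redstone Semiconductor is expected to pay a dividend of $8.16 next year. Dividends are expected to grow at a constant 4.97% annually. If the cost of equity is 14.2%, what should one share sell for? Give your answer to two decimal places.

$88.41

Gordon growth model: P₀ = D₁/(r − g), with D₁ = 8.16 given directly.
P₀ = 8.1600 / (0.142 − 0.0497) = 8.1600 / 0.0923 = 88.4074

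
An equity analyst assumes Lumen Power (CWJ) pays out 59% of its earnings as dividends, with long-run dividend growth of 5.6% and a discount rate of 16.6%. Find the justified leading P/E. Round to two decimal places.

Justified leading P/E = b/(r−g) = 0.59/(0.166−0.056) = 5.3636

5.36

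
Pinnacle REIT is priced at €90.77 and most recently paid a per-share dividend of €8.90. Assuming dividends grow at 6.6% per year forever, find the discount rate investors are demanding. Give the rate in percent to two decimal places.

Rearranging the constant-growth DDM: r = D₁/P₀ + g.
D₁ = 8.90 × (1 + 0.066) = 9.4874.
r = 9.4874 / 90.77 + 0.066 = 0.10452 + 0.066 = 0.17052

17.05%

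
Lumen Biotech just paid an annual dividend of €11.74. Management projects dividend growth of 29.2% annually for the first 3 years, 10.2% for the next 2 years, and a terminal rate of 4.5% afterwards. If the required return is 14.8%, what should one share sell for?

€232.76

Three-stage DDM. Project D₁…D_5; terminal Gordon value at t=5 with g = 0.045; discount at r = 0.148.
D_1 = 15.1681
D_2 = 19.5972
D_3 = 25.3195
D_4 = 27.9021
D_5 = 30.7481
TV_5 = 32.1318/(0.148−0.045) = 311.9593
P₀ = Σ Dₜ/(1+r)ᵗ + TV_5/(1+r)^5 = 232.7578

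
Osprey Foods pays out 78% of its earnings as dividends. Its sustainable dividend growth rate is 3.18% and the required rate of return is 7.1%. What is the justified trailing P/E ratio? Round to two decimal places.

20.53

Justified trailing P/E = b(1+g)/(r−g) = 0.78×(1+0.0318)/(0.071−0.0318) = 20.5307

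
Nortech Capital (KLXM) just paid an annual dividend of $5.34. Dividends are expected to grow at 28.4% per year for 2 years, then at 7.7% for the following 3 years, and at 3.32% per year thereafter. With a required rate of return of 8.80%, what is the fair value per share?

Three-stage DDM. Project D₁…D_5; terminal Gordon value at t=5 with g = 0.0332; discount at r = 0.088.
D_1 = 6.8566
D_2 = 8.8038
D_3 = 9.4817
D_4 = 10.2118
D_5 = 10.9981
TV_5 = 11.3633/(0.088−0.0332) = 207.3587
P₀ = Σ Dₜ/(1+r)ᵗ + TV_5/(1+r)^5 = 171.6151

$171.62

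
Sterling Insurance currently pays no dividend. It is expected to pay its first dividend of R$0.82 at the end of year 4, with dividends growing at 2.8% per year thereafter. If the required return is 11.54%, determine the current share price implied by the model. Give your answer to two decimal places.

Deferred-dividend DDM. At t=3 the remaining stream is a growing perpetuity with first payment D_4 = 0.82.
V_3 = D_4/(r−g) = 0.82/(0.1154−0.028) = 9.3822
P₀ = V_3/(1+r)^3 = 9.3822/(1+0.1154)^3 = 6.7610

R$6.76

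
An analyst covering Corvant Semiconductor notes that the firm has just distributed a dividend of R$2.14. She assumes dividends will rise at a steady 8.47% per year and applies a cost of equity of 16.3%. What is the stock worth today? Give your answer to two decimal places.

Gordon growth model: P₀ = D₁/(r − g). D₁ = 2.14 × (1 + 0.0847) = 2.3213.
P₀ = 2.3213 / (0.163 − 0.0847) = 2.3213 / 0.0783 = 29.6457

R$29.65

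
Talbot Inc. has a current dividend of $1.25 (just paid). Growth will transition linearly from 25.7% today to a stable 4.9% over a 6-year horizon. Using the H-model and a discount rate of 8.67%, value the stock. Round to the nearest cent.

$55.47

H-model: P₀ = D₀[(1+g_L) + H(g_S−g_L)]/(r−g_L), with H = 6/2 = 3.
P₀ = 1.25 × [(1+0.049) + 3×(0.257−0.049)] / (0.0867−0.049)
   = 1.25 × 1.6730 / 0.0377 = 55.4708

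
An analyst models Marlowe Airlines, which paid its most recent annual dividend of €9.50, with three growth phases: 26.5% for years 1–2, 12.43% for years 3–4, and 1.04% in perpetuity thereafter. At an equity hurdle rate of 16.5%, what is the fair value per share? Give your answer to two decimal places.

€110.94

Three-stage DDM. Project D₁…D_4; terminal Gordon value at t=4 with g = 0.0104; discount at r = 0.165.
D_1 = 12.0175
D_2 = 15.2021
D_3 = 17.0918
D_4 = 19.2163
TV_4 = 19.4161/(0.165−0.0104) = 125.5894
P₀ = Σ Dₜ/(1+r)ᵗ + TV_4/(1+r)^4 = 110.9367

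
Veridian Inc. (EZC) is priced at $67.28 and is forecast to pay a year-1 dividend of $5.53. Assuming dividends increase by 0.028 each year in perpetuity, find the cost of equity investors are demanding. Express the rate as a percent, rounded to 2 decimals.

11.02%

Rearranging the constant-growth DDM: r = D₁/P₀ + g.
r = 5.5300 / 67.28 + 0.028 = 0.08219 + 0.028 = 0.11019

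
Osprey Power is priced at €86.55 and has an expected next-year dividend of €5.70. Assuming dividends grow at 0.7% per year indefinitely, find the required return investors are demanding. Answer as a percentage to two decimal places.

7.29%

Rearranging the constant-growth DDM: r = D₁/P₀ + g.
r = 5.7000 / 86.55 + 0.007 = 0.06586 + 0.007 = 0.07286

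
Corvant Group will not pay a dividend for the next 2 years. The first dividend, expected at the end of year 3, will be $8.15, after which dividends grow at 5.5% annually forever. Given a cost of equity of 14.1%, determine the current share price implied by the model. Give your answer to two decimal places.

$72.79

Deferred-dividend DDM. At t=2 the remaining stream is a growing perpetuity with first payment D_3 = 8.15.
V_2 = D_3/(r−g) = 8.15/(0.141−0.055) = 94.7674
P₀ = V_2/(1+r)^2 = 94.7674/(1+0.141)^2 = 72.7927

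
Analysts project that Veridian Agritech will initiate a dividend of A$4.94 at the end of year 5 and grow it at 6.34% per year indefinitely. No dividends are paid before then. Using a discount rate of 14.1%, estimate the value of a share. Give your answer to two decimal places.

Deferred-dividend DDM. At t=4 the remaining stream is a growing perpetuity with first payment D_5 = 4.94.
V_4 = D_5/(r−g) = 4.94/(0.141−0.0634) = 63.6598
P₀ = V_4/(1+r)^4 = 63.6598/(1+0.141)^4 = 37.5597

A$37.56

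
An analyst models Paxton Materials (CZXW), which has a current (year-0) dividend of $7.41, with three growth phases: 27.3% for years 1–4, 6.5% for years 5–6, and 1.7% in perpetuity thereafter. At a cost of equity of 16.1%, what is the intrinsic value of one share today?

Three-stage DDM. Project D₁…D_6; terminal Gordon value at t=6 with g = 0.017; discount at r = 0.161.
D_1 = 9.4329
D_2 = 12.0081
D_3 = 15.2863
D_4 = 19.4595
D_5 = 20.7244
D_6 = 22.0715
TV_6 = 22.4467/(0.161−0.017) = 155.8797
P₀ = Σ Dₜ/(1+r)ᵗ + TV_6/(1+r)^6 = 119.9986

$120.00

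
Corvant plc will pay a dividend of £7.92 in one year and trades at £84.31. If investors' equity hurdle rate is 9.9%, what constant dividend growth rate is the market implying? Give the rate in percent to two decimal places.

0.51%

From P₀ = D₁/(r − g), the implied growth is g = r − D₁/P₀.
g = 0.099 − 7.92/84.31 = 0.099 − 0.09394 = 0.00506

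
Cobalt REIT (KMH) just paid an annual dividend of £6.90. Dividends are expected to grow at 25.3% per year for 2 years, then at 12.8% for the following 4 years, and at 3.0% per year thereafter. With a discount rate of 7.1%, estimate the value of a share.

Three-stage DDM. Project D₁…D_6; terminal Gordon value at t=6 with g = 0.03; discount at r = 0.071.
D_1 = 8.6457
D_2 = 10.8331
D_3 = 12.2197
D_4 = 13.7838
D_5 = 15.5481
D_6 = 17.5383
TV_6 = 18.0645/(0.071−0.03) = 440.5965
P₀ = Σ Dₜ/(1+r)ᵗ + TV_6/(1+r)^6 = 352.5425

£352.54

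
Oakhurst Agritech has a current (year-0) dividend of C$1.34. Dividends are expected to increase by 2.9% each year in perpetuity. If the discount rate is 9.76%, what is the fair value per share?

Gordon growth model: P₀ = D₁/(r − g). D₁ = 1.34 × (1 + 0.029) = 1.3789.
P₀ = 1.3789 / (0.0976 − 0.029) = 1.3789 / 0.0686 = 20.1000

C$20.10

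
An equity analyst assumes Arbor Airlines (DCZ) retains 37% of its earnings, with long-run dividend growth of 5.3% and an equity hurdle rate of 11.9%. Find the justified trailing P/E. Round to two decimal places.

10.05

Payout ratio b = 1 − 0.37 = 0.63.
Justified trailing P/E = b(1+g)/(r−g) = 0.63×(1+0.053)/(0.119−0.053) = 10.0514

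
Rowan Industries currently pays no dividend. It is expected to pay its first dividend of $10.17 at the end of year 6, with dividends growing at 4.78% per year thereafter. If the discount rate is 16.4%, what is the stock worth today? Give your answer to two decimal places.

Deferred-dividend DDM. At t=5 the remaining stream is a growing perpetuity with first payment D_6 = 10.17.
V_5 = D_6/(r−g) = 10.17/(0.164−0.0478) = 87.5215
P₀ = V_5/(1+r)^5 = 87.5215/(1+0.164)^5 = 40.9591

$40.96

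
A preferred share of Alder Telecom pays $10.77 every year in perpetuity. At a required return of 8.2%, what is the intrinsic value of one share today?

Zero-growth DDM (perpetuity): P₀ = D/r = 10.77 / 0.082 = 131.3415

$131.34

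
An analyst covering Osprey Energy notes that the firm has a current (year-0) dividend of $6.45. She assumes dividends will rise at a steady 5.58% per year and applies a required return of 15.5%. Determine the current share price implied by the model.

$68.65

Gordon growth model: P₀ = D₁/(r − g). D₁ = 6.45 × (1 + 0.0558) = 6.8099.
P₀ = 6.8099 / (0.155 − 0.0558) = 6.8099 / 0.0992 = 68.6483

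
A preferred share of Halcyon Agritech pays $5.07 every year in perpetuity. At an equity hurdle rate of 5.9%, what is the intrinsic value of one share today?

$85.93

Zero-growth DDM (perpetuity): P₀ = D/r = 5.07 / 0.059 = 85.9322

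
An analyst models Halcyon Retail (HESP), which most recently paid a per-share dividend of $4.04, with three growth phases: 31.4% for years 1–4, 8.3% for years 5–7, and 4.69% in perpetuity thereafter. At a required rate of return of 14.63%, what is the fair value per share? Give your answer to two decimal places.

$103.65

Three-stage DDM. Project D₁…D_7; terminal Gordon value at t=7 with g = 0.0469; discount at r = 0.1463.
D_1 = 5.3086
D_2 = 6.9754
D_3 = 9.1657
D_4 = 12.0438
D_5 = 13.0434
D_6 = 14.1260
D_7 = 15.2985
TV_7 = 16.0160/(0.1463−0.0469) = 161.1265
P₀ = Σ Dₜ/(1+r)ᵗ + TV_7/(1+r)^7 = 103.6545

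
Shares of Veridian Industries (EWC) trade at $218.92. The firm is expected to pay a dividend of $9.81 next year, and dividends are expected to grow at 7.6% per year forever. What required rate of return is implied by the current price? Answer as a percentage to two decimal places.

Rearranging the constant-growth DDM: r = D₁/P₀ + g.
r = 9.8100 / 218.92 + 0.076 = 0.04481 + 0.076 = 0.12081

12.08%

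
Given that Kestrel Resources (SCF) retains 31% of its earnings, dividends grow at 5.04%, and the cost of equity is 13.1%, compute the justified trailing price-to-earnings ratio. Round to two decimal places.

8.99

Payout ratio b = 1 − 0.31 = 0.69.
Justified trailing P/E = b(1+g)/(r−g) = 0.69×(1+0.0504)/(0.131−0.0504) = 8.9923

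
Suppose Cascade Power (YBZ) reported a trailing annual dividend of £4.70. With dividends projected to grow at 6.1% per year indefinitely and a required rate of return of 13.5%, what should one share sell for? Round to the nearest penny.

£67.39

Gordon growth model: P₀ = D₁/(r − g). D₁ = 4.70 × (1 + 0.061) = 4.9867.
P₀ = 4.9867 / (0.135 − 0.061) = 4.9867 / 0.074 = 67.3878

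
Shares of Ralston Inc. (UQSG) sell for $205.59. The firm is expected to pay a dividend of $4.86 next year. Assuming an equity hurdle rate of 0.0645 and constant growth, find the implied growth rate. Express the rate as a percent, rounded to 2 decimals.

4.09%

From P₀ = D₁/(r − g), the implied growth is g = r − D₁/P₀.
g = 0.0645 − 4.86/205.59 = 0.0645 − 0.02364 = 0.04086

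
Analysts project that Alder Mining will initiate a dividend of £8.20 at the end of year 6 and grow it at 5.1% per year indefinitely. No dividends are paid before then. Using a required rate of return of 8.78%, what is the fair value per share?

£146.29

Deferred-dividend DDM. At t=5 the remaining stream is a growing perpetuity with first payment D_6 = 8.20.
V_5 = D_6/(r−g) = 8.20/(0.0878−0.051) = 222.8261
P₀ = V_5/(1+r)^5 = 222.8261/(1+0.0878)^5 = 146.2921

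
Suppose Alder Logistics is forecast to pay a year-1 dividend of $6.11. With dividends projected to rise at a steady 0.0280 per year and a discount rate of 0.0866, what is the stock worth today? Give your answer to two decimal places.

$104.27

Gordon growth model: P₀ = D₁/(r − g), with D₁ = 6.11 given directly.
P₀ = 6.1100 / (0.0866 − 0.028) = 6.1100 / 0.0586 = 104.2662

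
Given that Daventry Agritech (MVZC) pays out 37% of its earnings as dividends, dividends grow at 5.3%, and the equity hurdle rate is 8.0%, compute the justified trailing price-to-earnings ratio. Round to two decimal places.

Justified trailing P/E = b(1+g)/(r−g) = 0.37×(1+0.053)/(0.08−0.053) = 14.4300

14.43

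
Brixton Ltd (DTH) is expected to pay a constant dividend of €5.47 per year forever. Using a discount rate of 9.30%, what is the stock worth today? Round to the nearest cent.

€58.82

Zero-growth DDM (perpetuity): P₀ = D/r = 5.47 / 0.093 = 58.8172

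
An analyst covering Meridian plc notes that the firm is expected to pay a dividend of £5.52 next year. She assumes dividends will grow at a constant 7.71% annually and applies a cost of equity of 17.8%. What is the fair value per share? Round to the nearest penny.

£54.71

Gordon growth model: P₀ = D₁/(r − g), with D₁ = 5.52 given directly.
P₀ = 5.5200 / (0.178 − 0.0771) = 5.5200 / 0.1009 = 54.7076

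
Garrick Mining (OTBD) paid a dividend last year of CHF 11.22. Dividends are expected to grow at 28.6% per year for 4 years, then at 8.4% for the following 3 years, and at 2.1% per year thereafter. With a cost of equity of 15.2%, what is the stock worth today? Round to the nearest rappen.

Three-stage DDM. Project D₁…D_7; terminal Gordon value at t=7 with g = 0.021; discount at r = 0.152.
D_1 = 14.4289
D_2 = 18.5556
D_3 = 23.8625
D_4 = 30.6872
D_5 = 33.2649
D_6 = 36.0591
D_7 = 39.0881
TV_7 = 39.9090/(0.152−0.021) = 304.6485
P₀ = Σ Dₜ/(1+r)ᵗ + TV_7/(1+r)^7 = 219.0237

CHF 219.02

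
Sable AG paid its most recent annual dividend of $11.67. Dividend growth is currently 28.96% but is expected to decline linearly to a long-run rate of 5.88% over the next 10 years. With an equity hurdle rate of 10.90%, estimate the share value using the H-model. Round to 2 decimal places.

$514.41

H-model: P₀ = D₀[(1+g_L) + H(g_S−g_L)]/(r−g_L), with H = 10/2 = 5.
P₀ = 11.67 × [(1+0.0588) + 5×(0.2896−0.0588)] / (0.109−0.0588)
   = 11.67 × 2.2128 / 0.0502 = 514.4099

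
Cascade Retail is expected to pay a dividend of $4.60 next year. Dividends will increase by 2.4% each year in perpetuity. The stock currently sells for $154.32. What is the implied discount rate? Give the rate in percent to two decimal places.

5.38%

Rearranging the constant-growth DDM: r = D₁/P₀ + g.
r = 4.6000 / 154.32 + 0.024 = 0.02981 + 0.024 = 0.05381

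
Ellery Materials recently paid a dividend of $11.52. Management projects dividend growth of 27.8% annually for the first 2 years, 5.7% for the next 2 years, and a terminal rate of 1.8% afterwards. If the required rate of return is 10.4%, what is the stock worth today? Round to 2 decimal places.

$225.21

Three-stage DDM. Project D₁…D_4; terminal Gordon value at t=4 with g = 0.018; discount at r = 0.104.
D_1 = 14.7226
D_2 = 18.8154
D_3 = 19.8879
D_4 = 21.0215
TV_4 = 21.3999/(0.104−0.018) = 248.8362
P₀ = Σ Dₜ/(1+r)ᵗ + TV_4/(1+r)^4 = 225.2130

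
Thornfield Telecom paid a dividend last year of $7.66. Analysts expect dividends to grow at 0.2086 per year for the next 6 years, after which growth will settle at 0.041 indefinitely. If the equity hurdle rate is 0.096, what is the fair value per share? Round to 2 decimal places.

$326.33

Two-stage DDM. Project D₁…D_6 at 0.2086, terminal growth 0.041, discount at r = 0.096.
D_1 = 9.2579
D_2 = 11.1891
D_3 = 13.5231
D_4 = 16.3440
D_5 = 19.7534
D_6 = 23.8740
Terminal value at t=6: TV = D_7/(r−g) = 24.8528/(0.096−0.041) = 451.8688
P₀ = 9.2579/(1+0.096)^1 + 11.1891/(1+0.096)^2 + 13.5231/(1+0.096)^3 + 16.3440/(1+0.096)^4 + 19.7534/(1+0.096)^5 + 23.8740/(1+0.096)^6 + 451.8688/(1+0.096)^6 = 326.3302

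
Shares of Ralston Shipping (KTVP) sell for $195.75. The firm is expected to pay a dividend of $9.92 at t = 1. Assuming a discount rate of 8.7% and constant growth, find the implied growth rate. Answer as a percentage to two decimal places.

3.63%

From P₀ = D₁/(r − g), the implied growth is g = r − D₁/P₀.
g = 0.087 − 9.92/195.75 = 0.087 − 0.05068 = 0.03632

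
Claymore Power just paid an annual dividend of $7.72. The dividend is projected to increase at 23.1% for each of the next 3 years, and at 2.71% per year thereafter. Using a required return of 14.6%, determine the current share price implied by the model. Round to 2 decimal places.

$109.42

Two-stage DDM. Project D₁…D_3 at 0.231, terminal growth 0.0271, discount at r = 0.146.
D_1 = 9.5033
D_2 = 11.6986
D_3 = 14.4010
Terminal value at t=3: TV = D_4/(r−g) = 14.7912/(0.146−0.0271) = 124.4006
P₀ = 9.5033/(1+0.146)^1 + 11.6986/(1+0.146)^2 + 14.4010/(1+0.146)^3 + 124.4006/(1+0.146)^3 = 109.4235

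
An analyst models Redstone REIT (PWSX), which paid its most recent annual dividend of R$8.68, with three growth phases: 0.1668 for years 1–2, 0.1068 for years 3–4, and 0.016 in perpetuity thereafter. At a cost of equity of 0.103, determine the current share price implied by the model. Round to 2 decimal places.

Three-stage DDM. Project D₁…D_4; terminal Gordon value at t=4 with g = 0.016; discount at r = 0.103.
D_1 = 10.1278
D_2 = 11.8171
D_3 = 13.0792
D_4 = 14.4761
TV_4 = 14.7077/(0.103−0.016) = 169.0539
P₀ = Σ Dₜ/(1+r)ᵗ + TV_4/(1+r)^4 = 152.6372

R$152.64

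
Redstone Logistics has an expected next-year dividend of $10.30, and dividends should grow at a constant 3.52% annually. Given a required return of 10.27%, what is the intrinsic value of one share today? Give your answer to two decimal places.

Gordon growth model: P₀ = D₁/(r − g), with D₁ = 10.30 given directly.
P₀ = 10.3000 / (0.1027 − 0.0352) = 10.3000 / 0.0675 = 152.5926

$152.59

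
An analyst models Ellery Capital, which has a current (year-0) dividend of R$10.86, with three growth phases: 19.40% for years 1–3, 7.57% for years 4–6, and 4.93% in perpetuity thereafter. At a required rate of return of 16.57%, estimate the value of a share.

R$146.73

Three-stage DDM. Project D₁…D_6; terminal Gordon value at t=6 with g = 0.0493; discount at r = 0.1657.
D_1 = 12.9668
D_2 = 15.4824
D_3 = 18.4860
D_4 = 19.8854
D_5 = 21.3907
D_6 = 23.0100
TV_6 = 24.1444/(0.1657−0.0493) = 207.4259
P₀ = Σ Dₜ/(1+r)ᵗ + TV_6/(1+r)^6 = 146.7342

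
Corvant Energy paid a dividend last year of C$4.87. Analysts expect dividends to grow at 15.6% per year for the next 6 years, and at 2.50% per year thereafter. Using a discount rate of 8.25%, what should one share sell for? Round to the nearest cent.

Two-stage DDM. Project D₁…D_6 at 0.156, terminal growth 0.025, discount at r = 0.0825.
D_1 = 5.6297
D_2 = 6.5080
D_3 = 7.5232
D_4 = 8.6968
D_5 = 10.0535
D_6 = 11.6219
Terminal value at t=6: TV = D_7/(r−g) = 11.9124/(0.0825−0.025) = 207.1724
P₀ = 5.6297/(1+0.0825)^1 + 6.5080/(1+0.0825)^2 + 7.5232/(1+0.0825)^3 + 8.6968/(1+0.0825)^4 + 10.0535/(1+0.0825)^5 + 11.6219/(1+0.0825)^6 + 207.1724/(1+0.0825)^6 = 165.7605

C$165.76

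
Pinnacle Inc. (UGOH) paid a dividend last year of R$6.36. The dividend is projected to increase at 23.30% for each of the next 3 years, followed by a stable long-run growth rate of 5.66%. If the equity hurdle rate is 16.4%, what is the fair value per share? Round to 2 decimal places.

R$95.80

Two-stage DDM. Project D₁…D_3 at 0.233, terminal growth 0.0566, discount at r = 0.164.
D_1 = 7.8419
D_2 = 9.6690
D_3 = 11.9219
Terminal value at t=3: TV = D_4/(r−g) = 12.5967/(0.164−0.0566) = 117.2878
P₀ = 7.8419/(1+0.164)^1 + 9.6690/(1+0.164)^2 + 11.9219/(1+0.164)^3 + 117.2878/(1+0.164)^3 = 95.8021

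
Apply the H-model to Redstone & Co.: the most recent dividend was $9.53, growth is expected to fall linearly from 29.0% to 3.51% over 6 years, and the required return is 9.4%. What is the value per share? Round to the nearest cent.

$291.21

H-model: P₀ = D₀[(1+g_L) + H(g_S−g_L)]/(r−g_L), with H = 6/2 = 3.
P₀ = 9.53 × [(1+0.0351) + 3×(0.29−0.0351)] / (0.094−0.0351)
   = 9.53 × 1.7998 / 0.0589 = 291.2070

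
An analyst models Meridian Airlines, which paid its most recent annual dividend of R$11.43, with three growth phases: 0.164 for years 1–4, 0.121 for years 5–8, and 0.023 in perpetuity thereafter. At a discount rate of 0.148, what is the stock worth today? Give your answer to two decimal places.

Three-stage DDM. Project D₁…D_8; terminal Gordon value at t=8 with g = 0.023; discount at r = 0.148.
D_1 = 13.3045
D_2 = 15.4865
D_3 = 18.0262
D_4 = 20.9825
D_5 = 23.5214
D_6 = 26.3675
D_7 = 29.5580
D_8 = 33.1345
TV_8 = 33.8966/(0.148−0.023) = 271.1729
P₀ = Σ Dₜ/(1+r)ᵗ + TV_8/(1+r)^8 = 182.7727

R$182.77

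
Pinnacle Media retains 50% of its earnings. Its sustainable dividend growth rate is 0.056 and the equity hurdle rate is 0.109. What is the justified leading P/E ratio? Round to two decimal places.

9.43

Payout ratio b = 1 − 0.50 = 0.50.
Justified leading P/E = b/(r−g) = 0.50/(0.109−0.056) = 9.4340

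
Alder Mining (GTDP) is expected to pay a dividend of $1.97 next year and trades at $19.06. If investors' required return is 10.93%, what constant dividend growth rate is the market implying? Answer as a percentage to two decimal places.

0.59%

From P₀ = D₁/(r − g), the implied growth is g = r − D₁/P₀.
g = 0.1093 − 1.97/19.06 = 0.1093 − 0.10336 = 0.00594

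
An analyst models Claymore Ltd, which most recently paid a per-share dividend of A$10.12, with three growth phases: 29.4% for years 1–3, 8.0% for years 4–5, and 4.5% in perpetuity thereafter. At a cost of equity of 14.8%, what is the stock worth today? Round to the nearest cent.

A$195.36

Three-stage DDM. Project D₁…D_5; terminal Gordon value at t=5 with g = 0.045; discount at r = 0.148.
D_1 = 13.0953
D_2 = 16.9453
D_3 = 21.9272
D_4 = 23.6814
D_5 = 25.5759
TV_5 = 26.7268/(0.148−0.045) = 259.4836
P₀ = Σ Dₜ/(1+r)ᵗ + TV_5/(1+r)^5 = 195.3561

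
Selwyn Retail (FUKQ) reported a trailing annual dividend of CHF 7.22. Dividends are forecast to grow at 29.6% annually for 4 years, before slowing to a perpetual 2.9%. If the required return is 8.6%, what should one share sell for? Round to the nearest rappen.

Two-stage DDM. Project D₁…D_4 at 0.296, terminal growth 0.029, discount at r = 0.086.
D_1 = 9.3571
D_2 = 12.1268
D_3 = 15.7164
D_4 = 20.3684
Terminal value at t=4: TV = D_5/(r−g) = 20.9591/(0.086−0.029) = 367.7035
P₀ = 9.3571/(1+0.086)^1 + 12.1268/(1+0.086)^2 + 15.7164/(1+0.086)^3 + 20.3684/(1+0.086)^4 + 367.7035/(1+0.086)^4 = 310.1616

CHF 310.16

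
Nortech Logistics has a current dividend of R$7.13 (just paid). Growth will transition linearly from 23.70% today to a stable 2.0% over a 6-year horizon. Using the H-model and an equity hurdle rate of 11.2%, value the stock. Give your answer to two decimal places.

R$129.50

H-model: P₀ = D₀[(1+g_L) + H(g_S−g_L)]/(r−g_L), with H = 6/2 = 3.
P₀ = 7.13 × [(1+0.02) + 3×(0.237−0.02)] / (0.112−0.02)
   = 7.13 × 1.6710 / 0.092 = 129.5025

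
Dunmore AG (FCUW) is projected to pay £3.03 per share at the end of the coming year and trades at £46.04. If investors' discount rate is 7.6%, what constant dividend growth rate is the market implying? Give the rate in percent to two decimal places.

From P₀ = D₁/(r − g), the implied growth is g = r − D₁/P₀.
g = 0.076 − 3.03/46.04 = 0.076 − 0.06581 = 0.01019

1.02%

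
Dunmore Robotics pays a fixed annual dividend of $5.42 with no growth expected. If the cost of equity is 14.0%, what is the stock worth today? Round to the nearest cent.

$38.71

Zero-growth DDM (perpetuity): P₀ = D/r = 5.42 / 0.14 = 38.7143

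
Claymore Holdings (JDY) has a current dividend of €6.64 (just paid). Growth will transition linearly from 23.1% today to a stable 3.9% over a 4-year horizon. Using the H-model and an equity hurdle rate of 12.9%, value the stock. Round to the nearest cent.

€104.99

H-model: P₀ = D₀[(1+g_L) + H(g_S−g_L)]/(r−g_L), with H = 4/2 = 2.
P₀ = 6.64 × [(1+0.039) + 2×(0.231−0.039)] / (0.129−0.039)
   = 6.64 × 1.4230 / 0.09 = 104.9858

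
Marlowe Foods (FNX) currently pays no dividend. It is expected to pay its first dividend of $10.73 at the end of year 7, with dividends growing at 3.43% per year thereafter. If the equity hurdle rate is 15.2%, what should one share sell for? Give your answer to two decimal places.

Deferred-dividend DDM. At t=6 the remaining stream is a growing perpetuity with first payment D_7 = 10.73.
V_6 = D_7/(r−g) = 10.73/(0.152−0.0343) = 91.1640
P₀ = V_6/(1+r)^6 = 91.1640/(1+0.152)^6 = 39.0039

$39.00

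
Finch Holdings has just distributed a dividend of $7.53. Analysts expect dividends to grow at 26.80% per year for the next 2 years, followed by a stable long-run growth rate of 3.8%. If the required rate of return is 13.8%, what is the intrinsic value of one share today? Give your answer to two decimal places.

$114.78

Two-stage DDM. Project D₁…D_2 at 0.268, terminal growth 0.038, discount at r = 0.138.
D_1 = 9.5480
D_2 = 12.1069
Terminal value at t=2: TV = D_3/(r−g) = 12.5670/(0.138−0.038) = 125.6698
P₀ = 9.5480/(1+0.138)^1 + 12.1069/(1+0.138)^2 + 125.6698/(1+0.138)^2 = 114.7778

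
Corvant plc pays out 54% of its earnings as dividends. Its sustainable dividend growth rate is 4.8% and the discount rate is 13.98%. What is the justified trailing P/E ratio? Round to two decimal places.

6.16

Justified trailing P/E = b(1+g)/(r−g) = 0.54×(1+0.048)/(0.1398−0.048) = 6.1647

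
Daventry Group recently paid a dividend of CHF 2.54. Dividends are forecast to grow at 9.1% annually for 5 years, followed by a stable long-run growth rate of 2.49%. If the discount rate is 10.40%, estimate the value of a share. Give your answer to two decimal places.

Two-stage DDM. Project D₁…D_5 at 0.091, terminal growth 0.0249, discount at r = 0.104.
D_1 = 2.7711
D_2 = 3.0233
D_3 = 3.2984
D_4 = 3.5986
D_5 = 3.9261
Terminal value at t=5: TV = D_6/(r−g) = 4.0238/(0.104−0.0249) = 50.8701
P₀ = 2.7711/(1+0.104)^1 + 3.0233/(1+0.104)^2 + 3.2984/(1+0.104)^3 + 3.5986/(1+0.104)^4 + 3.9261/(1+0.104)^5 + 50.8701/(1+0.104)^5 = 43.2766

CHF 43.28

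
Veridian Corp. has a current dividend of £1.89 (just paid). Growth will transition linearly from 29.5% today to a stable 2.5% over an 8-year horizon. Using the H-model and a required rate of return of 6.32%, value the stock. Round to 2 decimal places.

£104.15

H-model: P₀ = D₀[(1+g_L) + H(g_S−g_L)]/(r−g_L), with H = 8/2 = 4.
P₀ = 1.89 × [(1+0.025) + 4×(0.295−0.025)] / (0.0632−0.025)
   = 1.89 × 2.1050 / 0.0382 = 104.1479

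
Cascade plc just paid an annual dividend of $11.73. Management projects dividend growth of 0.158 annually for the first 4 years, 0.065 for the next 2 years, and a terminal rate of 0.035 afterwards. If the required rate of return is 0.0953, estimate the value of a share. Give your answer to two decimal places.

Three-stage DDM. Project D₁…D_6; terminal Gordon value at t=6 with g = 0.035; discount at r = 0.0953.
D_1 = 13.5833
D_2 = 15.7295
D_3 = 18.2148
D_4 = 21.0927
D_5 = 22.4637
D_6 = 23.9239
TV_6 = 24.7612/(0.0953−0.035) = 410.6336
P₀ = Σ Dₜ/(1+r)ᵗ + TV_6/(1+r)^6 = 319.9604

$319.96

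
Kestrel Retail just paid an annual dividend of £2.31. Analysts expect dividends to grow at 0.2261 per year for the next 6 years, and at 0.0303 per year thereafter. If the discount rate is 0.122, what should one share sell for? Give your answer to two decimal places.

£63.32

Two-stage DDM. Project D₁…D_6 at 0.2261, terminal growth 0.0303, discount at r = 0.122.
D_1 = 2.8323
D_2 = 3.4727
D_3 = 4.2578
D_4 = 5.2205
D_5 = 6.4009
D_6 = 7.8482
Terminal value at t=6: TV = D_7/(r−g) = 8.0859/(0.122−0.0303) = 88.1783
P₀ = 2.8323/(1+0.122)^1 + 3.4727/(1+0.122)^2 + 4.2578/(1+0.122)^3 + 5.2205/(1+0.122)^4 + 6.4009/(1+0.122)^5 + 7.8482/(1+0.122)^6 + 88.1783/(1+0.122)^6 = 63.3233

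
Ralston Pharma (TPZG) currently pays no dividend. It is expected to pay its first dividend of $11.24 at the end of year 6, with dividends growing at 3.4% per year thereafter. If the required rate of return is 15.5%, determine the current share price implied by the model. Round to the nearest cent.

$45.19

Deferred-dividend DDM. At t=5 the remaining stream is a growing perpetuity with first payment D_6 = 11.24.
V_5 = D_6/(r−g) = 11.24/(0.155−0.034) = 92.8926
P₀ = V_5/(1+r)^5 = 92.8926/(1+0.155)^5 = 45.1930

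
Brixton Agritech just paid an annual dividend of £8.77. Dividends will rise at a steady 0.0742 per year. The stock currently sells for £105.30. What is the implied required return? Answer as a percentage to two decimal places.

Rearranging the constant-growth DDM: r = D₁/P₀ + g.
D₁ = 8.77 × (1 + 0.0742) = 9.4207.
r = 9.4207 / 105.30 + 0.0742 = 0.08947 + 0.0742 = 0.16367

16.37%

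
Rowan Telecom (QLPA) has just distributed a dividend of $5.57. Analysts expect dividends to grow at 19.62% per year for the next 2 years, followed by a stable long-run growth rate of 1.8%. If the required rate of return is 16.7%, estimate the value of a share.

$51.55

Two-stage DDM. Project D₁…D_2 at 0.1962, terminal growth 0.018, discount at r = 0.167.
D_1 = 6.6628
D_2 = 7.9701
Terminal value at t=2: TV = D_3/(r−g) = 8.1135/(0.167−0.018) = 54.4533
P₀ = 6.6628/(1+0.167)^1 + 7.9701/(1+0.167)^2 + 54.4533/(1+0.167)^2 = 51.5453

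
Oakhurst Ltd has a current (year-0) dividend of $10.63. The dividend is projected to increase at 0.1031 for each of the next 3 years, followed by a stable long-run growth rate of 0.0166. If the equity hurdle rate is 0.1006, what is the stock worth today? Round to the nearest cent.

$161.56

Two-stage DDM. Project D₁…D_3 at 0.1031, terminal growth 0.0166, discount at r = 0.1006.
D_1 = 11.7260
D_2 = 12.9349
D_3 = 14.2685
Terminal value at t=3: TV = D_4/(r−g) = 14.5053/(0.1006−0.0166) = 172.6827
P₀ = 11.7260/(1+0.1006)^1 + 12.9349/(1+0.1006)^2 + 14.2685/(1+0.1006)^3 + 172.6827/(1+0.1006)^3 = 161.5621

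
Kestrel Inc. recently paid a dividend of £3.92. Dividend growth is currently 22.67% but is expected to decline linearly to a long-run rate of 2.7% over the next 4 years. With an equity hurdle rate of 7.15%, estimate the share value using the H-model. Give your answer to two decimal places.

£125.65

H-model: P₀ = D₀[(1+g_L) + H(g_S−g_L)]/(r−g_L), with H = 4/2 = 2.
P₀ = 3.92 × [(1+0.027) + 2×(0.2267−0.027)] / (0.0715−0.027)
   = 3.92 × 1.4264 / 0.0445 = 125.6514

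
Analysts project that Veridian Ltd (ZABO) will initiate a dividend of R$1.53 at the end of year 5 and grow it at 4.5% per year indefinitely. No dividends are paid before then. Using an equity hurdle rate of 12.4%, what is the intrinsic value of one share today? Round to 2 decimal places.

R$12.13

Deferred-dividend DDM. At t=4 the remaining stream is a growing perpetuity with first payment D_5 = 1.53.
V_4 = D_5/(r−g) = 1.53/(0.124−0.045) = 19.3671
P₀ = V_4/(1+r)^4 = 19.3671/(1+0.124)^4 = 12.1339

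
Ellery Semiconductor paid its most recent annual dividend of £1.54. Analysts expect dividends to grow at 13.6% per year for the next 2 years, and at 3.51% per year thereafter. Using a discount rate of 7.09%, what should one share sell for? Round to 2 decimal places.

Two-stage DDM. Project D₁…D_2 at 0.136, terminal growth 0.0351, discount at r = 0.0709.
D_1 = 1.7494
D_2 = 1.9874
Terminal value at t=2: TV = D_3/(r−g) = 2.0571/(0.0709−0.0351) = 57.4615
P₀ = 1.7494/(1+0.0709)^1 + 1.9874/(1+0.0709)^2 + 57.4615/(1+0.0709)^2 = 53.4713

£53.47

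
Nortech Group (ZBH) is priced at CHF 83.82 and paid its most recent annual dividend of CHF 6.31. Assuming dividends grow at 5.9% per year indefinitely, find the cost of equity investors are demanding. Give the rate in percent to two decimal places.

13.87%

Rearranging the constant-growth DDM: r = D₁/P₀ + g.
D₁ = 6.31 × (1 + 0.059) = 6.6823.
r = 6.6823 / 83.82 + 0.059 = 0.07972 + 0.059 = 0.13872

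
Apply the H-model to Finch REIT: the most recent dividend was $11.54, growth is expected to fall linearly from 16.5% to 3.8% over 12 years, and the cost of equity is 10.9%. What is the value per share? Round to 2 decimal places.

$292.56

H-model: P₀ = D₀[(1+g_L) + H(g_S−g_L)]/(r−g_L), with H = 12/2 = 6.
P₀ = 11.54 × [(1+0.038) + 6×(0.165−0.038)] / (0.109−0.038)
   = 11.54 × 1.8000 / 0.071 = 292.5634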